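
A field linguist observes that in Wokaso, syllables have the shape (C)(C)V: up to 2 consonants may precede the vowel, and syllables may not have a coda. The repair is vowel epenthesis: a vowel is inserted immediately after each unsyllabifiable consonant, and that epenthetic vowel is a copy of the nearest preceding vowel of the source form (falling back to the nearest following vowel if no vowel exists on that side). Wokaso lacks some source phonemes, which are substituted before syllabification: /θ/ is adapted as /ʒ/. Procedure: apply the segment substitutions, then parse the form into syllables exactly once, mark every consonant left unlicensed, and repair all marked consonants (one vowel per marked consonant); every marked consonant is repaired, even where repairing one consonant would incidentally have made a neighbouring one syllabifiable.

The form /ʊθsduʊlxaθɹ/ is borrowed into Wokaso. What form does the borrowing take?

Substitution: /θ/ → /ʒ/, giving /ʊʒsduʊlxaʒɹ/.
Syllabifying with onset maximization leaves /ʒ/, /ʒ/, /ɹ/ stranded (no codas are permitted; onsets may contain at most 2 consonants).
Inserting the epenthetic vowel yields /ʒ/ → /ʒʊ/, /ʒ/ → /ʒa/, /ɹ/ → /ɹa/.

ʊʒʊsduʊlxaʒaɹa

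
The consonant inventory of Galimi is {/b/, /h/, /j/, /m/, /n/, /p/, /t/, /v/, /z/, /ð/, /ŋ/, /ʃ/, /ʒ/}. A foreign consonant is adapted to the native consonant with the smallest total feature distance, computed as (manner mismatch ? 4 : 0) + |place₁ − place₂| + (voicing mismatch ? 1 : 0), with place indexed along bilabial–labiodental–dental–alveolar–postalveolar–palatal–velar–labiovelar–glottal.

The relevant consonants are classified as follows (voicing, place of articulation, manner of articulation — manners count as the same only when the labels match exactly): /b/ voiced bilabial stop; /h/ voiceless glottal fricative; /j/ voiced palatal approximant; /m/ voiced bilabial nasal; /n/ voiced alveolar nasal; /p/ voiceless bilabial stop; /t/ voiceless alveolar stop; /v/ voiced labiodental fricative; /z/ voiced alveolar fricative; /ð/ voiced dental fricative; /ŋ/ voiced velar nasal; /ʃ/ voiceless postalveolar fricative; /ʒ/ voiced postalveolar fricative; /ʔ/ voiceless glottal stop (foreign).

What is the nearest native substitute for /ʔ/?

h

/h/ is closest: manner differs (stop→fricative, +4), place distance 0 (glottal→glottal), same voicing; total 4. Next closest is /t/ at distance 5.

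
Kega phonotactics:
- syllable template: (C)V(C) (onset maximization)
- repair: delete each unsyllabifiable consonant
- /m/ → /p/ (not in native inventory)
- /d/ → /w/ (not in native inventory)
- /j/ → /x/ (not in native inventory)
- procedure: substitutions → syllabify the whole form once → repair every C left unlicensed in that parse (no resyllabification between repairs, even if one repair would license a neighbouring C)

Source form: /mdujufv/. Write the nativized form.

Substitution: /m/ → /p/, /d/ → /w/, /j/ → /x/, giving /pwuxufv/.
Syllabifying with onset maximization leaves /p/, /v/ stranded (at most one coda consonant is licensed; onsets are limited to one consonant).
Deleting the stranded consonants removes /p/, /v/.

wuxuf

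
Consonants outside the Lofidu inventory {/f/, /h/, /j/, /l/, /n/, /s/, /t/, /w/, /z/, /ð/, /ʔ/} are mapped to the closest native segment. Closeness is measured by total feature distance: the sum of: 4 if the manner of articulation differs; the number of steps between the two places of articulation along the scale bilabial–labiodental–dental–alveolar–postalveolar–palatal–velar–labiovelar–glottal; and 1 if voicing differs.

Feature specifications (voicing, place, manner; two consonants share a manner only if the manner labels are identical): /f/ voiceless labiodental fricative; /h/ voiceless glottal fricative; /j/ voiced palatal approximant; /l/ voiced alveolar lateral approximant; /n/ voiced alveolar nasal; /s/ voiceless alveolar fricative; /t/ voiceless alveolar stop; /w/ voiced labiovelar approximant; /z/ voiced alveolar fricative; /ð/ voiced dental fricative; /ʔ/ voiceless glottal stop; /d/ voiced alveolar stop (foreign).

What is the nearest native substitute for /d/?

/t/ is closest: same manner (stop), place distance 0 (alveolar→alveolar), voicing differs (+1); total 1. Next closest is /l/ at distance 4.

t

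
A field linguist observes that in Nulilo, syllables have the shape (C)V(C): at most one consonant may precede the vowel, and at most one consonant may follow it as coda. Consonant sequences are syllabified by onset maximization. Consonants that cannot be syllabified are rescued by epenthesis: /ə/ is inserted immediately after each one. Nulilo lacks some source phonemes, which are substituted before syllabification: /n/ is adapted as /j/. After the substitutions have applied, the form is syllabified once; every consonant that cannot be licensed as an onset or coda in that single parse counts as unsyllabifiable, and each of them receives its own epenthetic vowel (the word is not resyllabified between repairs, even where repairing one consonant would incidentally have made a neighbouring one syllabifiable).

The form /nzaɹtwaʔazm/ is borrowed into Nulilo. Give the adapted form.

jəzaɹtəwaʔazmə

Substitution: /n/ → /j/, giving /jzaɹtwaʔazm/.
The consonants /j/, /t/, /m/ cannot be parsed into a legal (C)V(C) syllable (at most one coda consonant is licensed; onsets are limited to one consonant).
Inserting the epenthetic vowel yields /j/ → /jə/, /t/ → /tə/, /m/ → /mə/.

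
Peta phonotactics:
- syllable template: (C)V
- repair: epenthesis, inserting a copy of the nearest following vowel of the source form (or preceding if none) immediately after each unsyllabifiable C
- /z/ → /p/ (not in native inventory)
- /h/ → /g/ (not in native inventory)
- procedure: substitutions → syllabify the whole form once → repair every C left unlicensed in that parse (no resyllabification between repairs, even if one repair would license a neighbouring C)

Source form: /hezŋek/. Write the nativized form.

Substitution: /h/ → /g/, /z/ → /p/, giving /gepŋek/.
Syllabifying with onset maximization leaves /p/, /k/ stranded (no codas are permitted; onsets are limited to one consonant).
Epenthesis after each stranded consonant: /p/ → /pe/, /k/ → /ke/.

gepeŋeke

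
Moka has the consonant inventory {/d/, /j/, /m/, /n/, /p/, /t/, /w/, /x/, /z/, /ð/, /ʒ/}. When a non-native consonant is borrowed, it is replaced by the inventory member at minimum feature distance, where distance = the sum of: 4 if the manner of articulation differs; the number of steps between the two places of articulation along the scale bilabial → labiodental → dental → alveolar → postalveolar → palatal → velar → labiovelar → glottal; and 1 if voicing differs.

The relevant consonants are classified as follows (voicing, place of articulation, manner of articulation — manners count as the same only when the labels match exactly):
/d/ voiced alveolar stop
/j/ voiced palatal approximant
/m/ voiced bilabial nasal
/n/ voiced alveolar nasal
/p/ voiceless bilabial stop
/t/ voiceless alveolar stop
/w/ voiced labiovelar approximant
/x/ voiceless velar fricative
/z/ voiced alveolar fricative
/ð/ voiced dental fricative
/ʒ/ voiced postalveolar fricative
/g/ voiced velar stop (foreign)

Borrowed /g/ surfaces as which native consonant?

d

/d/ is closest: same manner (stop), place distance 3 (velar→alveolar), same voicing; total 3. Next closest is /t/ at distance 4.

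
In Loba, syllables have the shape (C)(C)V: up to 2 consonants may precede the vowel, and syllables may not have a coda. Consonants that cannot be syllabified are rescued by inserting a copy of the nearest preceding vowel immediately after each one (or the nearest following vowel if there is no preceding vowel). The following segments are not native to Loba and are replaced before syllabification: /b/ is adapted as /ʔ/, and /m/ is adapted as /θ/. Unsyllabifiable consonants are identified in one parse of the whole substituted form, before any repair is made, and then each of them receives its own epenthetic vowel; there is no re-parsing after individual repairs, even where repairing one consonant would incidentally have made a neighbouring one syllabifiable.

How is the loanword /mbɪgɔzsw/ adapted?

θʔɪgɔzɔsɔwɔ

Substitution: /m/ → /θ/, /b/ → /ʔ/, giving /θʔɪgɔzsw/.
The consonants /z/, /s/, /w/ cannot be parsed into a legal (C)(C)V syllable (no codas are permitted; onsets may contain at most 2 consonants).
Each unlicensed consonant becomes the onset of a new syllable: /z/ → /zɔ/, /s/ → /sɔ/, /w/ → /wɔ/.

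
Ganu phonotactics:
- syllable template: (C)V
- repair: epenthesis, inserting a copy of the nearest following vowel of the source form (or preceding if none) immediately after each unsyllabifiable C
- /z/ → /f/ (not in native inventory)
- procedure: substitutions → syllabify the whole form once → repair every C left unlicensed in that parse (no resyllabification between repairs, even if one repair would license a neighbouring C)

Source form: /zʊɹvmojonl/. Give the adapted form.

fʊɹovomojonolo

Substitution: /z/ → /f/, giving /fʊɹvmojonl/.
The consonants /ɹ/, /v/, /n/, /l/ cannot be parsed into a legal (C)V syllable (no codas are permitted; onsets are limited to one consonant).
Each unlicensed consonant becomes the onset of a new syllable: /ɹ/ → /ɹo/, /v/ → /vo/, /n/ → /no/, /l/ → /lo/.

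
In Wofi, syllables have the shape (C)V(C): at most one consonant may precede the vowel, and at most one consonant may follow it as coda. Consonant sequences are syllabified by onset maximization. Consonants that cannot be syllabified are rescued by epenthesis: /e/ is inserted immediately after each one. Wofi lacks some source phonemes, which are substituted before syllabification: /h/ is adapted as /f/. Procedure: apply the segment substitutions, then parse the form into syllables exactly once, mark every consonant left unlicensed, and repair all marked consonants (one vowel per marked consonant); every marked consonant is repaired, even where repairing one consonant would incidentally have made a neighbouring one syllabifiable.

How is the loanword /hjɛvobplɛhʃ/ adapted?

fejɛvobpelɛfʃe

Substitution: /h/ → /f/, giving /fjɛvobplɛfʃ/.
The consonants /f/, /p/, /ʃ/ cannot be parsed into a legal (C)V(C) syllable (at most one coda consonant is licensed; onsets are limited to one consonant).
Epenthesis after each stranded consonant: /f/ → /fe/, /p/ → /pe/, /ʃ/ → /ʃe/.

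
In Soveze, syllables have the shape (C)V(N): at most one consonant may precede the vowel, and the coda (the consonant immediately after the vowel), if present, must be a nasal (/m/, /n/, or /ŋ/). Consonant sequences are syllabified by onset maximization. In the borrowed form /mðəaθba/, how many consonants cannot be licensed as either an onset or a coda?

The consonants /m/, /θ/ cannot be parsed into a legal (C)V(N) syllable (only a nasal (/m/, /n/, or /ŋ/) is licensed in coda position; onsets are limited to one consonant).

2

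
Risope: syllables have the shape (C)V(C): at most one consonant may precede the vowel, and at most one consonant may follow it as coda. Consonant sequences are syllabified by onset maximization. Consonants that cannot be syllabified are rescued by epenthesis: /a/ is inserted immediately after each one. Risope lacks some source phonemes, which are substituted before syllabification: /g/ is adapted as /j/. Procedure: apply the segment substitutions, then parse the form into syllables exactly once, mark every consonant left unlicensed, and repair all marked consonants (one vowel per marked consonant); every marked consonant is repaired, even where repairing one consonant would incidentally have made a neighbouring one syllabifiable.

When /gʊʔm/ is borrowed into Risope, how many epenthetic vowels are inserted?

1

After substitution the input is /jʊʔm/.
The unsyllabifiable consonants are /m/; each receives one epenthetic vowel.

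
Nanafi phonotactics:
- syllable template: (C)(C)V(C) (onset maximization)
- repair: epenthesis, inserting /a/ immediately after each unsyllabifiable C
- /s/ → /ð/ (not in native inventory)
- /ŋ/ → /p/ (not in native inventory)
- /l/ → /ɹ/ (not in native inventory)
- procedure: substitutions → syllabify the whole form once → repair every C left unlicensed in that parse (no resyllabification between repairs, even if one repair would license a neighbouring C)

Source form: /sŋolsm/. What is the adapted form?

ðpoɹðama

Substitution: /s/ → /ð/, /ŋ/ → /p/, /l/ → /ɹ/, giving /ðpoɹðm/.
The consonants /ð/, /m/ cannot be parsed into a legal (C)(C)V(C) syllable (at most one coda consonant is licensed; onsets may contain at most 2 consonants).
Inserting the epenthetic vowel yields /ð/ → /ða/, /m/ → /ma/.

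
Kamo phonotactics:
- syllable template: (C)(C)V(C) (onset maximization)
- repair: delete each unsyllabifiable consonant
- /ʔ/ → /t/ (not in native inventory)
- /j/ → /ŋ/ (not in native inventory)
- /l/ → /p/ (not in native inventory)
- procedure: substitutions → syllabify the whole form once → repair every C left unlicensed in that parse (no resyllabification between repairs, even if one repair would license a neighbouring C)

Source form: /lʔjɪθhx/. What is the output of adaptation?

tŋɪθ

Substitution: /l/ → /p/, /ʔ/ → /t/, /j/ → /ŋ/, giving /ptŋɪθhx/.
Syllabifying with onset maximization leaves /p/, /h/, /x/ stranded (at most one coda consonant is licensed; onsets may contain at most 2 consonants).
Deletion applies to /p/, /h/, /x/.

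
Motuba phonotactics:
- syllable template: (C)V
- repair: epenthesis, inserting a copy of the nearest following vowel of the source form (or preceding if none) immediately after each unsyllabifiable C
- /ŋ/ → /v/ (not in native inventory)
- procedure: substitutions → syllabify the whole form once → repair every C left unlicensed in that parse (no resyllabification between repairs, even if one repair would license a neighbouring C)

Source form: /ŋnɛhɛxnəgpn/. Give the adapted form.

Substitution: /ŋ/ → /v/, giving /vnɛhɛxnəgpn/.
The consonants /v/, /x/, /g/, /p/, /n/ cannot be parsed into a legal (C)V syllable (no codas are permitted; onsets are limited to one consonant).
Inserting the epenthetic vowel yields /v/ → /vɛ/, /x/ → /xə/, /g/ → /gə/, /p/ → /pə/, /n/ → /nə/.

vɛnɛhɛxənəgəpənə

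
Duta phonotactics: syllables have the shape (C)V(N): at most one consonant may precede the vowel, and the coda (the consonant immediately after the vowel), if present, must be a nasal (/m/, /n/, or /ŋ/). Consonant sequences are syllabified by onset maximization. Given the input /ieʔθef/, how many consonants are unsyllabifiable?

2

Under (C)V(N), the unsyllabifiable consonants are /ʔ/, /f/ (only a nasal (/m/, /n/, or /ŋ/) is licensed in coda position; onsets are limited to one consonant).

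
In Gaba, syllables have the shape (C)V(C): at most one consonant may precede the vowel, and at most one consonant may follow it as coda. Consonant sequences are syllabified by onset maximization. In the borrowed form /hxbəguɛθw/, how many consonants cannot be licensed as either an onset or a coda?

3

Syllabifying with onset maximization leaves /h/, /x/, /w/ stranded (at most one coda consonant is licensed; onsets are limited to one consonant).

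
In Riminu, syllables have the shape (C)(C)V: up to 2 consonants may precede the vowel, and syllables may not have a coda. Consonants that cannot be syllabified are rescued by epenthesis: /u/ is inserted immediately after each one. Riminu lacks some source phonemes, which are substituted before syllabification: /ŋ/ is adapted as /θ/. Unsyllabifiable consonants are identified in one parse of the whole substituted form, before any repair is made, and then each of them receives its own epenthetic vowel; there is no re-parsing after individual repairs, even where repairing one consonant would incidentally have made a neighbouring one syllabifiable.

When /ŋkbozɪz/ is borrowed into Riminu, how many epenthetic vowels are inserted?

2

After substitution the input is /θkbozɪz/.
The unsyllabifiable consonants are /θ/, /z/; each receives one epenthetic vowel.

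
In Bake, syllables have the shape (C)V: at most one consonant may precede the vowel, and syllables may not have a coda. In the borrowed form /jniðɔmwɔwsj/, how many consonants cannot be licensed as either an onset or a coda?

5

Syllabifying with onset maximization leaves /j/, /m/, /w/, /s/, /j/ stranded (no codas are permitted; onsets are limited to one consonant).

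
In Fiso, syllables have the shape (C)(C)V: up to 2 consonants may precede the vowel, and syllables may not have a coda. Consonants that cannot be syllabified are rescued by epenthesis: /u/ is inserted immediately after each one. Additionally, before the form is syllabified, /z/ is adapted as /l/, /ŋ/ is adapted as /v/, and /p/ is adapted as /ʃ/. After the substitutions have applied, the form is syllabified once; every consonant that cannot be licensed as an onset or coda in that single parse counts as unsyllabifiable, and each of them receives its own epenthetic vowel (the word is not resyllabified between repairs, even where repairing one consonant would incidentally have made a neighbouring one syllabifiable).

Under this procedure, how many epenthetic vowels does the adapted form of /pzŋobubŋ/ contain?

After substitution the input is /ʃlvobubv/.
The unsyllabifiable consonants are /ʃ/, /b/, /v/; each receives one epenthetic vowel.

3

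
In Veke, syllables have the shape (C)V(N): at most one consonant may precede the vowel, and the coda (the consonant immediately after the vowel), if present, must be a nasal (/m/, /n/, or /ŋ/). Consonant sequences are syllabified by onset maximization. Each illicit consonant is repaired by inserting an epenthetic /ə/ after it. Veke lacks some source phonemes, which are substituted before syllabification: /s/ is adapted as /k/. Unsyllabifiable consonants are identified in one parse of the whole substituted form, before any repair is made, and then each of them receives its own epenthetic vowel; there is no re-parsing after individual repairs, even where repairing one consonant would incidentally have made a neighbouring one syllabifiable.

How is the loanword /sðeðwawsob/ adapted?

kəðeðəwawəkobə

Substitution: /s/ → /k/, giving /kðeðwawkob/.
Syllabifying with onset maximization leaves /k/, /ð/, /w/, /b/ stranded (only a nasal (/m/, /n/, or /ŋ/) is licensed in coda position; onsets are limited to one consonant).
Each unlicensed consonant becomes the onset of a new syllable: /k/ → /kə/, /ð/ → /ðə/, /w/ → /wə/, /b/ → /bə/.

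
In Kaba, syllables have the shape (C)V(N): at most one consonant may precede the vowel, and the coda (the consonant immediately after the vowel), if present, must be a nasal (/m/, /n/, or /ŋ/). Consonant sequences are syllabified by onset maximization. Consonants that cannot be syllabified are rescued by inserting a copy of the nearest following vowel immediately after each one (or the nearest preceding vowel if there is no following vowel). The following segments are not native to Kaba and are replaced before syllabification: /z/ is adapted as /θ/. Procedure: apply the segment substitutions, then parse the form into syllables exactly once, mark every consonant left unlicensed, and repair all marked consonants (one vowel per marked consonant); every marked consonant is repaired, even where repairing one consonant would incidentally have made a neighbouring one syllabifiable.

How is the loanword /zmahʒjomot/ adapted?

θamahoʒojomoto

Substitution: /z/ → /θ/, giving /θmahʒjomot/.
Under (C)V(N), the unsyllabifiable consonants are /θ/, /h/, /ʒ/, /t/ (only a nasal (/m/, /n/, or /ŋ/) is licensed in coda position; onsets are limited to one consonant).
Inserting the epenthetic vowel yields /θ/ → /θa/, /h/ → /ho/, /ʒ/ → /ʒo/, /t/ → /to/.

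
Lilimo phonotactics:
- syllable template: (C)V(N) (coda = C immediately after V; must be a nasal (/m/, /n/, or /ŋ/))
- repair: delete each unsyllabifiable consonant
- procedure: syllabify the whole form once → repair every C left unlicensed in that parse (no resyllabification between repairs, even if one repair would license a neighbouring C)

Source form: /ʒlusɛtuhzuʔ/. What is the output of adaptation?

lusɛtuzu

The consonants /ʒ/, /h/, /ʔ/ cannot be parsed into a legal (C)V(N) syllable (only a nasal (/m/, /n/, or /ŋ/) is licensed in coda position; onsets are limited to one consonant).
Each unlicensed consonant is deleted: /ʒ/, /h/, /ʔ/.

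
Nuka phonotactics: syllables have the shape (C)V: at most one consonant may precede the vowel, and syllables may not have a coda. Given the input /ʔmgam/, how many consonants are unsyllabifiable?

The consonants /ʔ/, /m/, /m/ cannot be parsed into a legal (C)V syllable (no codas are permitted; onsets are limited to one consonant).

3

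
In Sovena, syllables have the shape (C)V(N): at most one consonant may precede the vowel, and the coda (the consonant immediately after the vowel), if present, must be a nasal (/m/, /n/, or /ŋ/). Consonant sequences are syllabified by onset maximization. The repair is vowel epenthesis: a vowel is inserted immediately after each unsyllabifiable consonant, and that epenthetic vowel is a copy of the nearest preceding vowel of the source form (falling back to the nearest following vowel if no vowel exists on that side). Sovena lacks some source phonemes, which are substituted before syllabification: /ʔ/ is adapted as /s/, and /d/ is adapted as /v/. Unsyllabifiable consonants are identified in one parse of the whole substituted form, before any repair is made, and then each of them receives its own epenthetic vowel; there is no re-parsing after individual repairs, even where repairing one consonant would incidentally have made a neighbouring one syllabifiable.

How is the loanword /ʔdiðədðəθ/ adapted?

siviðəvəðəθə

Substitution: /ʔ/ → /s/, /d/ → /v/, giving /sviðəvðəθ/.
Syllabifying with onset maximization leaves /s/, /v/, /θ/ stranded (only a nasal (/m/, /n/, or /ŋ/) is licensed in coda position; onsets are limited to one consonant).
Inserting the epenthetic vowel yields /s/ → /si/, /v/ → /və/, /θ/ → /θə/.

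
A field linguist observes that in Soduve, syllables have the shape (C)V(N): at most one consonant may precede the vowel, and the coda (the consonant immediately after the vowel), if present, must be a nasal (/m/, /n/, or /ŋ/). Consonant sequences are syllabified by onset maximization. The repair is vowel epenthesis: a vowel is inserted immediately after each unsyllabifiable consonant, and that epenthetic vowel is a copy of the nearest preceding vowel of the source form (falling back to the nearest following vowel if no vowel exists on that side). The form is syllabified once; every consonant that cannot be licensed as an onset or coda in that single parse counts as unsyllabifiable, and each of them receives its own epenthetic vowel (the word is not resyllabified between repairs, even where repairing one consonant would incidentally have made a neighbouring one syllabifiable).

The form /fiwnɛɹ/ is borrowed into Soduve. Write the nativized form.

Under (C)V(N), the unsyllabifiable consonants are /w/, /ɹ/ (only a nasal (/m/, /n/, or /ŋ/) is licensed in coda position; onsets are limited to one consonant).
Each unlicensed consonant becomes the onset of a new syllable: /w/ → /wi/, /ɹ/ → /ɹɛ/.

fiwinɛɹɛ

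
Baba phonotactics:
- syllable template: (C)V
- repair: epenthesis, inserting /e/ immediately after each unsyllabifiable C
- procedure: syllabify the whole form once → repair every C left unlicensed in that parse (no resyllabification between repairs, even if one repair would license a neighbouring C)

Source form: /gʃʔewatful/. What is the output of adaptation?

geʃeʔewatefule

The consonants /g/, /ʃ/, /t/, /l/ cannot be parsed into a legal (C)V syllable (no codas are permitted; onsets are limited to one consonant).
Each unlicensed consonant becomes the onset of a new syllable: /g/ → /ge/, /ʃ/ → /ʃe/, /t/ → /te/, /l/ → /le/.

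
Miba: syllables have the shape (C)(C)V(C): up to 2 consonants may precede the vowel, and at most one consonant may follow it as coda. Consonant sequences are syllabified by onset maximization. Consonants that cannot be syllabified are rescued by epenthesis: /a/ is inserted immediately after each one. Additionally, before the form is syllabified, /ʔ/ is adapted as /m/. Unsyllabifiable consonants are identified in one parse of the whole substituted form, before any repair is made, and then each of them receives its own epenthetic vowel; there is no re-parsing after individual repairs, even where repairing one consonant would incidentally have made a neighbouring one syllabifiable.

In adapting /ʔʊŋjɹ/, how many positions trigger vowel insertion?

2

After substitution the input is /mʊŋjɹ/.
The unsyllabifiable consonants are /j/, /ɹ/; each receives one epenthetic vowel.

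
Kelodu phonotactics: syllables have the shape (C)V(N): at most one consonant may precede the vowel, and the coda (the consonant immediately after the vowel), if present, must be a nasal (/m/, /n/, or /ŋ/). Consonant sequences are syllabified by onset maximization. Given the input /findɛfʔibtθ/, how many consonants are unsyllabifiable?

4

The consonants /f/, /b/, /t/, /θ/ cannot be parsed into a legal (C)V(N) syllable (only a nasal (/m/, /n/, or /ŋ/) is licensed in coda position; onsets are limited to one consonant).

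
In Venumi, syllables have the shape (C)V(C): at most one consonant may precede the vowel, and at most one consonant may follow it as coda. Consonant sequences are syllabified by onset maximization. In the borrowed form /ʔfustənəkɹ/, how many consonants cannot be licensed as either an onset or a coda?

2

Under (C)V(C), the unsyllabifiable consonants are /ʔ/, /ɹ/ (at most one coda consonant is licensed; onsets are limited to one consonant).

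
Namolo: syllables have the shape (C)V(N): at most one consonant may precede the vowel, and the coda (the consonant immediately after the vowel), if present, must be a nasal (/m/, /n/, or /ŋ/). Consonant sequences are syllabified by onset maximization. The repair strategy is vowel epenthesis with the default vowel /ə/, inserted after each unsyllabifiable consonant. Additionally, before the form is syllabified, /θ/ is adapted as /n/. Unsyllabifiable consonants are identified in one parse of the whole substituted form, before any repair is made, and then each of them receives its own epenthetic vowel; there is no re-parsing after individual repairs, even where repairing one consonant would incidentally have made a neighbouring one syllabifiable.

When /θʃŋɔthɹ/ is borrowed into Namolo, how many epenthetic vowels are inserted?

5

After substitution the input is /nʃŋɔthɹ/.
The unsyllabifiable consonants are /n/, /ʃ/, /t/, /h/, /ɹ/; each receives one epenthetic vowel.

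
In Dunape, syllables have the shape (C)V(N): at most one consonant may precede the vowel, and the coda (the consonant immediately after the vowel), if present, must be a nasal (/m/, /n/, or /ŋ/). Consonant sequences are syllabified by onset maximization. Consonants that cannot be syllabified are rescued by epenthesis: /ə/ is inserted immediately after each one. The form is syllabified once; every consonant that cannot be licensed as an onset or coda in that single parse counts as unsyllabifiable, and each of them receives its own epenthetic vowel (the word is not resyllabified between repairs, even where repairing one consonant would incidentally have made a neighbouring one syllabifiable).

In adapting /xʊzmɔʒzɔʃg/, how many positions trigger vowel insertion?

4

The unsyllabifiable consonants are /z/, /ʒ/, /ʃ/, /g/; each receives one epenthetic vowel.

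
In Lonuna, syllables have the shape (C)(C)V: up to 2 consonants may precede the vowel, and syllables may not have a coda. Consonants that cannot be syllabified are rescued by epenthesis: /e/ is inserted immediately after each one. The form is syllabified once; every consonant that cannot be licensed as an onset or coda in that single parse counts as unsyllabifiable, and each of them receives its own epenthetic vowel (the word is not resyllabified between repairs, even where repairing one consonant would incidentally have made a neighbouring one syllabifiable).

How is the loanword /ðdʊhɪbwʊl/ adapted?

Under (C)(C)V, the unsyllabifiable consonants are /l/ (no codas are permitted; onsets may contain at most 2 consonants).
Epenthesis after each stranded consonant: /l/ → /le/.

ðdʊhɪbwʊle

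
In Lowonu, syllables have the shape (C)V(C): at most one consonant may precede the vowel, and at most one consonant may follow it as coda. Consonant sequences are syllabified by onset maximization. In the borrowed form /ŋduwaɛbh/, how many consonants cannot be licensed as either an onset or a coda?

Syllabifying with onset maximization leaves /ŋ/, /h/ stranded (at most one coda consonant is licensed; onsets are limited to one consonant).

2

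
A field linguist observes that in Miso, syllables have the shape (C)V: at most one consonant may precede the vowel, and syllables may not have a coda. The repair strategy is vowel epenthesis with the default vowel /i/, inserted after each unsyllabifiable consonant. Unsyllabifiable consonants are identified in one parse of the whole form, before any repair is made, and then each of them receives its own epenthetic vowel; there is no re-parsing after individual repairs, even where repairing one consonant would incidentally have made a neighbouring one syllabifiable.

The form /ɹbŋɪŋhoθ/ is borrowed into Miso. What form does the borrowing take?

ɹibiŋɪŋihoθi

Under (C)V, the unsyllabifiable consonants are /ɹ/, /b/, /ŋ/, /θ/ (no codas are permitted; onsets are limited to one consonant).
Each unlicensed consonant becomes the onset of a new syllable: /ɹ/ → /ɹi/, /b/ → /bi/, /ŋ/ → /ŋi/, /θ/ → /θi/.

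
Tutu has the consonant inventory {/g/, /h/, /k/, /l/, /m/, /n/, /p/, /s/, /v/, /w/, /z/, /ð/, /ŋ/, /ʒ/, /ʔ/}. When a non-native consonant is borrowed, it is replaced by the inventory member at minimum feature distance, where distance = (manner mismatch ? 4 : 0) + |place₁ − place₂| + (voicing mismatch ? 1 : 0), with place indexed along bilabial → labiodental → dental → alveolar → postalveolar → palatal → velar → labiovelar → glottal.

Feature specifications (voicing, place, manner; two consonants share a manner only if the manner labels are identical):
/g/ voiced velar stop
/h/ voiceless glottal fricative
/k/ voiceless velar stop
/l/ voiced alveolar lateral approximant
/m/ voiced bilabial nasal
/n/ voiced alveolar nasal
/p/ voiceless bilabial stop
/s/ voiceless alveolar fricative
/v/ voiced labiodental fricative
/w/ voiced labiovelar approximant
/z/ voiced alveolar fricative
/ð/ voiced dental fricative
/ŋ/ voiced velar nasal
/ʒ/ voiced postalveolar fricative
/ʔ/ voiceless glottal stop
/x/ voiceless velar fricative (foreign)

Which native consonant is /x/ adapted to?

/h/ is closest: same manner (fricative), place distance 2 (velar→glottal), same voicing; total 2. Next closest is /s/ at distance 3.

h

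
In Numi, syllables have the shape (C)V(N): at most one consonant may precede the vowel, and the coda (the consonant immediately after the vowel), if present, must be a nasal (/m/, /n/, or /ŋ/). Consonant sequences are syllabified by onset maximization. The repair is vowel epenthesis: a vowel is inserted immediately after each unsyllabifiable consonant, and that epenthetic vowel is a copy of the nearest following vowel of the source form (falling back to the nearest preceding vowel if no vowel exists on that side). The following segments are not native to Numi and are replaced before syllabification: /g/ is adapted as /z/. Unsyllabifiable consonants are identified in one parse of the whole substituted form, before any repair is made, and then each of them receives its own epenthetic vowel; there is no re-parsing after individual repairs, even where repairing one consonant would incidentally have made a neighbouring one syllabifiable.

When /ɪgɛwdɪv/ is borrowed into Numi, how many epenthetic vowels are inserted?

2

After substitution the input is /ɪzɛwdɪv/.
The unsyllabifiable consonants are /w/, /v/; each receives one epenthetic vowel.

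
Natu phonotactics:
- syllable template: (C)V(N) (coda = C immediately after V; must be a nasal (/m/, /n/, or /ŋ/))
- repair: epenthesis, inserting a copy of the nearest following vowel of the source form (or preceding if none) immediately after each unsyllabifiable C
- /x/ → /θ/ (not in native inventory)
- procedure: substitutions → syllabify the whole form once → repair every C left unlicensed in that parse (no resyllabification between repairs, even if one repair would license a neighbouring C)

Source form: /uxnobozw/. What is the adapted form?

uθonobozowo

Substitution: /x/ → /θ/, giving /uθnobozw/.
Syllabifying with onset maximization leaves /θ/, /z/, /w/ stranded (only a nasal (/m/, /n/, or /ŋ/) is licensed in coda position; onsets are limited to one consonant).
Inserting the epenthetic vowel yields /θ/ → /θo/, /z/ → /zo/, /w/ → /wo/.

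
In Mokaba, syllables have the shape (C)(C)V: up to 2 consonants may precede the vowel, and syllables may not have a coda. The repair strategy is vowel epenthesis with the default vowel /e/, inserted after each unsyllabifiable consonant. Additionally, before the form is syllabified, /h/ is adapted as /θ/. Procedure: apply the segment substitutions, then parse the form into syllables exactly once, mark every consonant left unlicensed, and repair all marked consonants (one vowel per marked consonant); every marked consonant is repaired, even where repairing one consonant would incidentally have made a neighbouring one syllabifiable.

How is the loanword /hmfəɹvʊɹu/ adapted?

θemfəɹvʊɹu

Substitution: /h/ → /θ/, giving /θmfəɹvʊɹu/.
Under (C)(C)V, the unsyllabifiable consonants are /θ/ (no codas are permitted; onsets may contain at most 2 consonants).
Epenthesis after each stranded consonant: /θ/ → /θe/.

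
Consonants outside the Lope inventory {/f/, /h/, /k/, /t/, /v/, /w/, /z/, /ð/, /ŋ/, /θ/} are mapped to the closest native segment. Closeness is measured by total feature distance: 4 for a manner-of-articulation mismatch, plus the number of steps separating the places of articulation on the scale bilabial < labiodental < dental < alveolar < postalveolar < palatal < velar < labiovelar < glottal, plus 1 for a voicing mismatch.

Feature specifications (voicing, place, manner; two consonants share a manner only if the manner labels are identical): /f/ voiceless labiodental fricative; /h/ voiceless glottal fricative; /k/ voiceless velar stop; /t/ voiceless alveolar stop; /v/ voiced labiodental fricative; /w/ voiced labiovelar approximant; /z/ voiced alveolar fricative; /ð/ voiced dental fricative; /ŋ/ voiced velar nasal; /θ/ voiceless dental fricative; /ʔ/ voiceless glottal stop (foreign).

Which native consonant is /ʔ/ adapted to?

/k/ is closest: same manner (stop), place distance 2 (glottal→velar), same voicing; total 2. Next closest is /h/ at distance 4.

k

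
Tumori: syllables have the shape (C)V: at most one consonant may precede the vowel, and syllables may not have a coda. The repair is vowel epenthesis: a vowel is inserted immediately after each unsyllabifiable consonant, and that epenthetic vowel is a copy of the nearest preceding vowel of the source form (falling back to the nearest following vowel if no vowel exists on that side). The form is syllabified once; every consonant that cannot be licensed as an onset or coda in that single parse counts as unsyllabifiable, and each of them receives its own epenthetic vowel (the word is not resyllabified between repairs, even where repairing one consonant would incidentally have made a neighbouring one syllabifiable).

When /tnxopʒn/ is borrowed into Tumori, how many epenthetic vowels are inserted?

The unsyllabifiable consonants are /t/, /n/, /p/, /ʒ/, /n/; each receives one epenthetic vowel.

5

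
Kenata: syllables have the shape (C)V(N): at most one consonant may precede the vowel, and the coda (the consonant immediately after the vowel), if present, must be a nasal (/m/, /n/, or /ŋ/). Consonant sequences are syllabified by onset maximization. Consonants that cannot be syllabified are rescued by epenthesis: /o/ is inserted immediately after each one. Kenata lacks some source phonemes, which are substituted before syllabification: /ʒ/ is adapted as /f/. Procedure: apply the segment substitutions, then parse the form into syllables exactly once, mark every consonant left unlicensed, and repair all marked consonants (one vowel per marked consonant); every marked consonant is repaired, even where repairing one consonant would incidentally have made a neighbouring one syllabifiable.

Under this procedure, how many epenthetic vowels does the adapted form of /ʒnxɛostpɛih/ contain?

After substitution the input is /fnxɛostpɛih/.
The unsyllabifiable consonants are /f/, /n/, /s/, /t/, /h/; each receives one epenthetic vowel.

5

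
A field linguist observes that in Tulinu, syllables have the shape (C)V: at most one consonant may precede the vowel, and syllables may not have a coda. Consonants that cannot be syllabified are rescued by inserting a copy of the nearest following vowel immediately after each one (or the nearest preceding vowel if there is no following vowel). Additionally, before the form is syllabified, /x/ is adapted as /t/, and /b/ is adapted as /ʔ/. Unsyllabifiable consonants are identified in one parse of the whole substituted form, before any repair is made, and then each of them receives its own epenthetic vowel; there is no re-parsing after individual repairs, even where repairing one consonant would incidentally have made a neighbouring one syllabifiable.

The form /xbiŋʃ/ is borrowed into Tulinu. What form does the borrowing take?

tiʔiŋiʃi

Substitution: /x/ → /t/, /b/ → /ʔ/, giving /tʔiŋʃ/.
Syllabifying with onset maximization leaves /t/, /ŋ/, /ʃ/ stranded (no codas are permitted; onsets are limited to one consonant).
Inserting the epenthetic vowel yields /t/ → /ti/, /ŋ/ → /ŋi/, /ʃ/ → /ʃi/.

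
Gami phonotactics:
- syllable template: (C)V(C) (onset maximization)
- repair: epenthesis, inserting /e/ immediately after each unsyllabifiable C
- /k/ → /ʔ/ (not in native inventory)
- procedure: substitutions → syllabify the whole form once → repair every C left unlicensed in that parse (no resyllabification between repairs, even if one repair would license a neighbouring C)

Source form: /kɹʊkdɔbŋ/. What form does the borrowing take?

Substitution: /k/ → /ʔ/, giving /ʔɹʊʔdɔbŋ/.
Under (C)V(C), the unsyllabifiable consonants are /ʔ/, /ŋ/ (at most one coda consonant is licensed; onsets are limited to one consonant).
Epenthesis after each stranded consonant: /ʔ/ → /ʔe/, /ŋ/ → /ŋe/.

ʔeɹʊʔdɔbŋe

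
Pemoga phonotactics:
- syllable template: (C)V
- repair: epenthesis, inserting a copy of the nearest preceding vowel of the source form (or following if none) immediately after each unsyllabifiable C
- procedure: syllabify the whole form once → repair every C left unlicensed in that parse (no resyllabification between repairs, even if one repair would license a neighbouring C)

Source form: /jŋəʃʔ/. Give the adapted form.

Under (C)V, the unsyllabifiable consonants are /j/, /ʃ/, /ʔ/ (no codas are permitted; onsets are limited to one consonant).
Each unlicensed consonant becomes the onset of a new syllable: /j/ → /jə/, /ʃ/ → /ʃə/, /ʔ/ → /ʔə/.

jəŋəʃəʔə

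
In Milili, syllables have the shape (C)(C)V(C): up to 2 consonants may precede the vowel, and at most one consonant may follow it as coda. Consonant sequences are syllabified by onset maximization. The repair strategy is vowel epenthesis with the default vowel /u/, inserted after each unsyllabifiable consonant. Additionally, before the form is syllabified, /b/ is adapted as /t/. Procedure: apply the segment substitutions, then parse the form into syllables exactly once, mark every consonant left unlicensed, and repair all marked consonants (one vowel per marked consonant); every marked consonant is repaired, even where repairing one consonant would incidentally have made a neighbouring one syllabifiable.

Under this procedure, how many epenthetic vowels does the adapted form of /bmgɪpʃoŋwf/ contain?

3

After substitution the input is /tmgɪpʃoŋwf/.
The unsyllabifiable consonants are /t/, /w/, /f/; each receives one epenthetic vowel.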